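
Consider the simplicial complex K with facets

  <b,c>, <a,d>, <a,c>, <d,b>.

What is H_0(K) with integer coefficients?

Order the vertices as a < b < c < d. Listing each simplex with vertices in this order, K has dimension 1 with simplices:

  0-simplices (4): a, b, c, d
  1-simplices (4): ac, ad, bc, bd

so the chain groups are C_0 ≅ Z^4, C_1 ≅ Z^4.

The boundary map ∂_1: C_1 → C_0 is given by ∂[p,q] = [q] − [p].
This gives a 4×4 integer matrix of rank 3; reducing to Smith normal form yields diagonal entries (1,1,1).

From H_k ≅ ker(∂_k) / im(∂_{k+1}) we obtain:

  H_0: rank C_0 − rank ∂_1 = 4 − 3 = 1, and the invariant factors of ∂_1 are all 1, so H_0 = Z.

(K is a triangulation of the circle S^1.)

H_0 = Z.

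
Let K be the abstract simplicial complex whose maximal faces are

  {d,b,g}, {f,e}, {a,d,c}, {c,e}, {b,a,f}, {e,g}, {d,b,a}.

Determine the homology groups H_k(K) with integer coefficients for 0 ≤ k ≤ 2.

We work with the vertex ordering a < b < c < d < e < f < g. The simplices of K, each written with vertices in increasing order, are:

  0-simplices (7): a, b, c, d, e, f, g
  1-simplices (12): ab, ac, ad, af, bd, bf, bg, cd, ce, dg, ef, eg
  2-simplices (4): abd, abf, acd, bdg

giving chain groups C_0 ≅ Z^7, C_1 ≅ Z^12, C_2 ≅ Z^4.

∂_1: C_1 → C_0 is given by ∂[p,q] = [q] − [p].
As a 7×12 matrix over Z this has rank 6, with invariant factors (1,1,1,1,1,1).

The boundary map ∂_2: C_2 → C_1 acts by ∂[p,q,r] = [q,r] − [p,r] + [p,q]. For instance
  ∂bdg = dg − bg + bd,
  ∂acd = cd − ad + ac.
This gives a 12×4 integer matrix of rank 4; reducing to Smith normal form yields diagonal entries (1,1,1,1).

Computing H_k = (kernel of ∂_k) / (image of ∂_{k+1}):

  H_0: rank C_0 − rank ∂_1 = 7 − 6 = 1, and the invariant factors of ∂_1 are all 1, so H_0 ≅ Z.
  H_1: rank ker ∂_1 − rank ∂_2 = (12 − 6) − 4 = 2, and the invariant factors of ∂_2 are all 1, so H_1 ≅ Z^2.
  H_2: rank ker ∂_2 − rank ∂_3 = (4 − 4) − 0 = 0, and there is no ∂_3, so H_2 ≅ 0.

As a check, the Euler characteristic is 7 − 12 + 4 = -1, which agrees with 1 − 2 + 0 = -1.

H_0 = Z,  H_1 = Z^2,  H_2 = 0.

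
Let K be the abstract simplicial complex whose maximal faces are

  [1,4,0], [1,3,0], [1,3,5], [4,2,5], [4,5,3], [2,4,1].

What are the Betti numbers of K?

K has 6 vertices, 12 edges, 6 triangles.
rank ∂_0 = 0, rank ∂_1 = 5 ⇒ b_0 = 6 − 0 − 5 = 1; all invariant factors of ∂_1 are 1 so no torsion. So H_0 ≅ Z.
rank ∂_1 = 5, rank ∂_2 = 6 ⇒ b_1 = 12 − 5 − 6 = 1; all invariant factors of ∂_2 are 1 so no torsion. So H_1 ≅ Z.
rank ∂_2 = 6, rank ∂_3 = 0 ⇒ b_2 = 6 − 6 − 0 = 0. So H_2 ≅ 0.

b_0 = 1, b_1 = 1, b_2 = 0.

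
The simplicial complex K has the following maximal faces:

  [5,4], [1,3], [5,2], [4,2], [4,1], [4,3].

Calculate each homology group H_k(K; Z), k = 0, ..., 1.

K has 5 vertices, 6 edges.
rank ∂_0 = 0, rank ∂_1 = 4 ⇒ b_0 = 5 − 0 − 4 = 1; all invariant factors of ∂_1 are 1 so no torsion. So H_0 ≅ Z.
rank ∂_1 = 4, rank ∂_2 = 0 ⇒ b_1 = 6 − 4 − 0 = 2. So H_1 ≅ Z^2.

H_0 = Z,  H_1 = Z^2.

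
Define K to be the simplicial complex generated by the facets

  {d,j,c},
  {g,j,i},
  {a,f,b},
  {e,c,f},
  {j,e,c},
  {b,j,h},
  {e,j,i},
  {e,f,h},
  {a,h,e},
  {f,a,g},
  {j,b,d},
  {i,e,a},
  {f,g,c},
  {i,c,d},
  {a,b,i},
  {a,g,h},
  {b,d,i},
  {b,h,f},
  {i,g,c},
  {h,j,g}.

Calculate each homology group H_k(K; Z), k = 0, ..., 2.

H_0 = Z,  H_1 = Z × Z/2,  H_2 = 0.

Take the total order a < b < c < d < e < f < g < h < i < j on the vertex set. Then K (dimension 2) consists of the simplices:

  0-simplices (10): a, b, c, d, e, f, g, h, i, j
  1-simplices (30): ab, ae, af, ag, ah, ai, bd, bf, bh, bi, bj, cd, ce, cf, cg, ci, cj, di, dj, ef, eh, ei, ej, fg, fh, gh, gi, gj, hj, ij
  2-simplices (20): abf, abi, aeh, aei, afg, agh, bdi, bdj, bfh, bhj, cdi, cdj, cef, cej, cfg, cgi, efh, eij, ghj, gij

so the chain groups are C_0 ≅ Z^10, C_1 ≅ Z^30, C_2 ≅ Z^20.

The boundary map ∂_1: C_1 → C_0 sends each edge [p,q] (with p < q) to q − p.
This gives a 10×30 integer matrix of rank 9; reducing to Smith normal form yields diagonal entries (1,1,1,1,1,1,1,1,1).

Boundary ∂_2: C_2 → C_1 maps a triangle to the signed sum of its edges. For instance
  ∂afg = fg − ag + af,
  ∂cdj = dj − cj + cd.
This gives a 30×20 integer matrix of rank 20; reducing to Smith normal form yields diagonal entries (1,1,1,1,1,1,1,1,1,1,1,1,1,1,1,1,1,1,1,2).

From H_k ≅ ker(∂_k) / im(∂_{k+1}) we obtain:

  H_0: rank C_0 − rank ∂_1 = 10 − 9 = 1, and the invariant factors of ∂_1 are all 1, so H_0 ≅ Z.
  H_1: rank ker ∂_1 − rank ∂_2 = (30 − 9) − 20 = 1, and ∂_2 has invariant factor 2 > 1, so H_1 ≅ Z × Z/2.
  H_2: rank ker ∂_2 − rank ∂_3 = (20 − 20) − 0 = 0, and there is no ∂_3, so H_2 ≅ 0.

As a check, the Euler characteristic is 10 − 30 + 20 = 0, which agrees with 1 − 1 + 0 = 0.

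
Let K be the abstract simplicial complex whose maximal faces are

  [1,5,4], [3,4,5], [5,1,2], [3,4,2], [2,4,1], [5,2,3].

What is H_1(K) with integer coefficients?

Order the vertices as 1 < 2 < 3 < 4 < 5. Listing each simplex with vertices in this order, K has dimension 2 with simplices:

  0-simplices (5): [1], [2], [3], [4], [5]
  1-simplices (9): [1,2], [1,4], [1,5], [2,3], [2,4], [2,5], [3,4], [3,5], [4,5]
  2-simplices (6): [1,2,4], [1,2,5], [1,4,5], [2,3,4], [2,3,5], [3,4,5]

Hence C_0 ≅ Z^5, C_1 ≅ Z^9, C_2 ≅ Z^6.

Boundary ∂_1: C_1 → C_0 sends each edge [p,q] (with p < q) to q − p. For instance
  ∂[3,4] = [4] − [3].
As a 5×9 matrix over Z this has rank 4, with invariant factors (1,1,1,1).

∂_2: C_2 → C_1 sends each 2-simplex [p,q,r] to [q,r] − [p,r] + [p,q]. For instance
  ∂[2,3,4] = [3,4] − [2,4] + [2,3],
  ∂[3,4,5] = [4,5] − [3,5] + [3,4].
This gives a 9×6 integer matrix of rank 5; reducing to Smith normal form yields diagonal entries (1,1,1,1,1).

Now H_k = ker ∂_k / im ∂_{k+1}, so:

  H_1: rank ker ∂_1 − rank ∂_2 = (9 − 4) − 5 = 0, and the invariant factors of ∂_2 are all 1, so H_1 = 0.

(K is a triangulation of the 2-sphere S^2.)

H_1 ≅ 0.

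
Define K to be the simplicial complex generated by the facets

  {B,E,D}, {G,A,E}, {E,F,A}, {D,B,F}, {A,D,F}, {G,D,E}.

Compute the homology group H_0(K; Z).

H_0 = Z.

Fix the vertex order A < B < D < E < F < G and write every simplex with vertices in increasing order. Then dim K = 2 and the simplices of K are:

  0-simplices (6): A, B, D, E, F, G
  1-simplices (12): AD, AE, AF, AG, BD, BE, BF, DE, DF, DG, EF, EG
  2-simplices (6): ADF, AEF, AEG, BDE, BDF, DEG

giving chain groups C_0 ≅ Z^6, C_1 ≅ Z^12, C_2 ≅ Z^6.

Boundary ∂_1: C_1 → C_0 sends each edge [p,q] (with p < q) to q − p.
As a 6×12 matrix over Z this has rank 5, with invariant factors (1,1,1,1,1).

∂_2: C_2 → C_1 acts by ∂[p,q,r] = [q,r] − [p,r] + [p,q]. For instance
  ∂ADF = DF − AF + AD,
  ∂AEF = EF − AF + AE.
As a 12×6 matrix over Z this has rank 6, with invariant factors (1,1,1,1,1,1).

Now H_k = ker ∂_k / im ∂_{k+1}, so:

  H_0: rank C_0 − rank ∂_1 = 6 − 5 = 1, and the invariant factors of ∂_1 are all 1, so H_0 = Z.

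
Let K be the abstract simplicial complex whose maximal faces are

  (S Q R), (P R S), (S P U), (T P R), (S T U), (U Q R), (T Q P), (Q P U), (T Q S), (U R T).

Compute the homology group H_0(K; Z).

H_0 ≅ Z.

Take the total order P < Q < R < S < T < U on the vertex set. Then K (dimension 2) consists of the simplices:

  0-simplices (6): P, Q, R, S, T, U
  1-simplices (15): PQ, PR, PS, PT, PU, QR, QS, QT, QU, RS, RT, RU, ST, SU, TU
  2-simplices (10): PQT, PQU, PRS, PRT, PSU, QRS, QRU, QST, RTU, STU

Hence C_0 ≅ Z^6, C_1 ≅ Z^15, C_2 ≅ Z^10.

∂_1: C_1 → C_0 sends each edge [p,q] (with p < q) to q − p.
The 6×15 boundary matrix has rank 5 and Smith normal form diag(1,1,1,1,1).

Boundary ∂_2: C_2 → C_1 sends each 2-simplex [p,q,r] to [q,r] − [p,r] + [p,q]. For instance
  ∂PQT = QT − PT + PQ,
  ∂PRT = RT − PT + PR.
This gives a 15×10 integer matrix of rank 10; reducing to Smith normal form yields diagonal entries (1,1,1,1,1,1,1,1,1,2).

Now H_k = ker ∂_k / im ∂_{k+1}, so:

  H_0: rank C_0 − rank ∂_1 = 6 − 5 = 1, and the invariant factors of ∂_1 are all 1, so H_0 ≅ Z.

(K is a triangulation of the real projective plane RP^2.)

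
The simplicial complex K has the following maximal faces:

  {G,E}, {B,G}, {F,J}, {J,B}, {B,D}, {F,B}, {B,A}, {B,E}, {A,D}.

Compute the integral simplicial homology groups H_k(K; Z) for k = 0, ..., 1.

We work with the vertex ordering A < B < D < E < F < G < J. The simplices of K, each written with vertices in increasing order, are:

  0-simplices (7): A, B, D, E, F, G, J
  1-simplices (9): AB, AD, BD, BE, BF, BG, BJ, EG, FJ

so the chain groups are C_0 ≅ Z^7, C_1 ≅ Z^9.

The boundary map ∂_1: C_1 → C_0 maps an edge to its endpoints' difference, ∂[p,q] = q − p.
As a 7×9 matrix over Z this has rank 6, with invariant factors (1,1,1,1,1,1).

Now H_k = ker ∂_k / im ∂_{k+1}, so:

  H_0: rank C_0 − rank ∂_1 = 7 − 6 = 1, and the invariant factors of ∂_1 are all 1, so H_0 ≅ Z.
  H_1: rank ker ∂_1 − rank ∂_2 = (9 − 6) − 0 = 3, and there is no ∂_2, so H_1 ≅ Z^3.

As a check, the Euler characteristic is 7 − 9 = -2, which agrees with 1 − 3 = -2.

H_0 = Z,  H_1 = Z^3.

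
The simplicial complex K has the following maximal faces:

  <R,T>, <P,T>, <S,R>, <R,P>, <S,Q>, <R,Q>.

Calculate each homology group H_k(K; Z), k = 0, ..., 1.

H_0 = Z,  H_1 = Z^2.

Fix the vertex order P < Q < R < S < T and write every simplex with vertices in increasing order. Then dim K = 1 and the simplices of K are:

  0-simplices (5): P, Q, R, S, T
  1-simplices (6): PR, PT, QR, QS, RS, RT

giving chain groups C_0 ≅ Z^5, C_1 ≅ Z^6.

∂_1: C_1 → C_0 maps an edge to its endpoints' difference, ∂[p,q] = q − p.
The resulting 5×6 matrix has rank 4, and its Smith normal form has invariant factors (1,1,1,1).

Computing H_k = (kernel of ∂_k) / (image of ∂_{k+1}):

  H_0: rank C_0 − rank ∂_1 = 5 − 4 = 1, and the invariant factors of ∂_1 are all 1, so H_0 = Z.
  H_1: rank ker ∂_1 − rank ∂_2 = (6 − 4) − 0 = 2, and there is no ∂_2, so H_1 = Z^2.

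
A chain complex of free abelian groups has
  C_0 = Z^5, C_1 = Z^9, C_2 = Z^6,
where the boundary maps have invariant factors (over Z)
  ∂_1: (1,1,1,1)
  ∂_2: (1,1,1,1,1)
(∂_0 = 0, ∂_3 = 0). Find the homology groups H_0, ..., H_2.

H_0 ≅ Z,  H_1 = 0,  H_2 ≅ Z.

H_0: b_0 = 5 − 0 − 4 = 1; torsion from ∂_1 factors > 1: none. So H_0 ≅ Z.
H_1: b_1 = 9 − 4 − 5 = 0; torsion from ∂_2 factors > 1: none. So H_1 ≅ 0.
H_2: b_2 = 6 − 5 − 0 = 1; torsion from ∂_3 factors > 1: none. So H_2 ≅ Z.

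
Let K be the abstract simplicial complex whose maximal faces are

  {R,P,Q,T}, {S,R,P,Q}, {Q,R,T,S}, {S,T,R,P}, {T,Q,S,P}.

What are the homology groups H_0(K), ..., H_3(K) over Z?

Take the total order P < Q < R < S < T on the vertex set. Then K (dimension 3) consists of the simplices:

  0-simplices (5): P, Q, R, S, T
  1-simplices (10): PQ, PR, PS, PT, QR, QS, QT, RS, RT, ST
  2-simplices (10): PQR, PQS, PQT, PRS, PRT, PST, QRS, QRT, QST, RST
  3-simplices (5): PQRS, PQRT, PQST, PRST, QRST

Hence C_0 ≅ Z^5, C_1 ≅ Z^10, C_2 ≅ Z^10, C_3 ≅ Z^5.

The boundary map ∂_1: C_1 → C_0 sends each edge [p,q] (with p < q) to q − p.
The 5×10 boundary matrix has rank 4 and Smith normal form diag(1,1,1,1).

Boundary ∂_2: C_2 → C_1 acts by ∂[p,q,r] = [q,r] − [p,r] + [p,q]. For instance
  ∂PRS = RS − PS + PR,
  ∂QST = ST − QT + QS.
The 10×10 boundary matrix has rank 6 and Smith normal form diag(1,1,1,1,1,1).

∂_3: C_3 → C_2 sends each 3-simplex σ to the alternating sum Σ_i (−1)^i (σ with its i-th vertex removed). For instance
  ∂PQRT = QRT − PRT + PQT − PQR,
  ∂QRST = RST − QST + QRT − QRS.
The 10×5 boundary matrix has rank 4 and Smith normal form diag(1,1,1,1).

Computing H_k = (kernel of ∂_k) / (image of ∂_{k+1}):

  H_0: rank C_0 − rank ∂_1 = 5 − 4 = 1, and the invariant factors of ∂_1 are all 1, so H_0 ≅ Z.
  H_1: rank ker ∂_1 − rank ∂_2 = (10 − 4) − 6 = 0, and the invariant factors of ∂_2 are all 1, so H_1 ≅ 0.
  H_2: rank ker ∂_2 − rank ∂_3 = (10 − 6) − 4 = 0, and the invariant factors of ∂_3 are all 1, so H_2 ≅ 0.
  H_3: rank ker ∂_3 − rank ∂_4 = (5 − 4) − 0 = 1, and there is no ∂_4, so H_3 ≅ Z.

H_0 ≅ Z,  H_1 = 0,  H_2 = 0,  H_3 ≅ Z.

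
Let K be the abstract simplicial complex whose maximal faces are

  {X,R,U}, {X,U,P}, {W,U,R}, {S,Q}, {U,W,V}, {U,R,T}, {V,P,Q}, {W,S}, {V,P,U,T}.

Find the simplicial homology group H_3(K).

Take the total order P < Q < R < S < T < U < V < W < X on the vertex set. Then K (dimension 3) consists of the simplices:

  0-simplices (9): P, Q, R, S, T, U, V, W, X
  1-simplices (18): PQ, PT, PU, PV, PX, QS, QV, RT, RU, RW, RX, SW, TU, TV, UV, UW, UX, VW
  2-simplices (10): PQV, PTU, PTV, PUV, PUX, RTU, RUW, RUX, TUV, UVW
  3-simplices (1): PTUV

so the chain groups are C_0 ≅ Z^9, C_1 ≅ Z^18, C_2 ≅ Z^10, C_3 ≅ Z^1.

Boundary ∂_1: C_1 → C_0 sends each edge [p,q] (with p < q) to q − p. For instance
  ∂RT = T − R.
This gives a 9×18 integer matrix of rank 8; reducing to Smith normal form yields diagonal entries (1,1,1,1,1,1,1,1).

∂_2: C_2 → C_1 acts by ∂[p,q,r] = [q,r] − [p,r] + [p,q]. For instance
  ∂RTU = TU − RU + RT,
  ∂PTV = TV − PV + PT.
The 18×10 boundary matrix has rank 9 and Smith normal form diag(1,1,1,1,1,1,1,1,1).

Boundary ∂_3: C_3 → C_2 sends each 3-simplex σ to the alternating sum Σ_i (−1)^i (σ with its i-th vertex removed). For instance
  ∂PTUV = TUV − PUV + PTV − PTU.
The 10×1 boundary matrix has rank 1 and Smith normal form diag(1).

Reading off H_k = ker ∂_k / im ∂_{k+1}:

  H_3: rank ker ∂_3 − rank ∂_4 = (1 − 1) − 0 = 0, and there is no ∂_4, so H_3 = 0.

H_3 = 0.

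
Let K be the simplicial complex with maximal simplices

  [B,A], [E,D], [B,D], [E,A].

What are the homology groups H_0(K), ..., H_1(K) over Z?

We work with the vertex ordering A < B < D < E. The simplices of K, each written with vertices in increasing order, are:

  0-simplices (4): A, B, D, E
  1-simplices (4): AB, AE, BD, DE

Hence C_0 ≅ Z^4, C_1 ≅ Z^4.

∂_1: C_1 → C_0 sends each edge [p,q] (with p < q) to q − p. For instance
  ∂BD = D − B.
The 4×4 boundary matrix has rank 3 and Smith normal form diag(1,1,1).

From H_k ≅ ker(∂_k) / im(∂_{k+1}) we obtain:

  H_0: rank C_0 − rank ∂_1 = 4 − 3 = 1, and the invariant factors of ∂_1 are all 1, so H_0 = Z.
  H_1: rank ker ∂_1 − rank ∂_2 = (4 − 3) − 0 = 1, and there is no ∂_2, so H_1 = Z.

As a check, the Euler characteristic is 4 − 4 = 0, which agrees with 1 − 1 = 0.
(K is a triangulation of the circle S^1.)

H_0 = Z,  H_1 = Z.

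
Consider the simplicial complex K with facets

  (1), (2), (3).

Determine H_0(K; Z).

H_0 ≅ Z^3.

Take the total order 1 < 2 < 3 on the vertex set. Then K (dimension 0) consists of the simplices:

  0-simplices (3): [1], [2], [3]

so the chain groups are C_0 ≅ Z^3.

Now H_k = ker ∂_k / im ∂_{k+1}, so:

  H_0: rank C_0 − rank ∂_1 = 3 − 0 = 3, and there is no ∂_1, so H_0 = Z^3.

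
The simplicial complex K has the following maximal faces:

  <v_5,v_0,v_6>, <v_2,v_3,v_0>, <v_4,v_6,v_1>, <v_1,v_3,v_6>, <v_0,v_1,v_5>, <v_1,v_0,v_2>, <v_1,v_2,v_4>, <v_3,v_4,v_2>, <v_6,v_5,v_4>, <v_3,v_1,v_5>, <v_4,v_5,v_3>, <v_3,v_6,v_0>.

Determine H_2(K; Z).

Fix the vertex order v_0 < v_1 < v_2 < v_3 < v_4 < v_5 < v_6 and write every simplex with vertices in increasing order. Then dim K = 2 and the simplices of K are:

  0-simplices (7): [v_0], [v_1], [v_2], [v_3], [v_4], [v_5], [v_6]
  1-simplices (18): (18 of them)
  2-simplices (12): (12 of them)

giving chain groups C_0 ≅ Z^7, C_1 ≅ Z^18, C_2 ≅ Z^12.

Boundary ∂_1: C_1 → C_0 sends each edge [p,q] (with p < q) to q − p.
The resulting 7×18 matrix has rank 6, and its Smith normal form has invariant factors (1,1,1,1,1,1).

Boundary ∂_2: C_2 → C_1 maps a triangle to the signed sum of its edges. For instance
  ∂[v_2,v_3,v_4] = [v_3,v_4] − [v_2,v_4] + [v_2,v_3],
  ∂[v_1,v_3,v_5] = [v_3,v_5] − [v_1,v_5] + [v_1,v_3].
The resulting 18×12 matrix has rank 12, and its Smith normal form has invariant factors (1,1,1,1,1,1,1,1,1,1,1,2).

Computing H_k = (kernel of ∂_k) / (image of ∂_{k+1}):

  H_2: rank ker ∂_2 − rank ∂_3 = (12 − 12) − 0 = 0, and there is no ∂_3, so H_2 ≅ 0.

(K is a triangulation of the real projective plane RP^2.)

H_2 = 0.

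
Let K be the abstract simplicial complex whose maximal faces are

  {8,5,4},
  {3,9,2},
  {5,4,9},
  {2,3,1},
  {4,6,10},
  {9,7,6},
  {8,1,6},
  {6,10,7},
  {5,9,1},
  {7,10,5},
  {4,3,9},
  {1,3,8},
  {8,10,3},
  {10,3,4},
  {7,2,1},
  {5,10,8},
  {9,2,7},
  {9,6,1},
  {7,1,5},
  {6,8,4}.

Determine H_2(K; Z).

K has 10 vertices, 30 edges, 20 triangles.
rank ∂_2 = 20, rank ∂_3 = 0 ⇒ b_2 = 20 − 20 − 0 = 0. So H_2 ≅ 0.

H_2 ≅ 0.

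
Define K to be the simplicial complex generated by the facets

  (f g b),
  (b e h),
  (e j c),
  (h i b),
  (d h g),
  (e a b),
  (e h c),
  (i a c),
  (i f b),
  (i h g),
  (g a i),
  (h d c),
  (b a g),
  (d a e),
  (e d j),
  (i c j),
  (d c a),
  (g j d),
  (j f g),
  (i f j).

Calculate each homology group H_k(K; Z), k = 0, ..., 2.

H_0 ≅ Z,  H_1 ≅ Z ⊕ Z_2,  H_2 = 0.

Fix the vertex order a < b < c < d < e < f < g < h < i < j and write every simplex with vertices in increasing order. Then dim K = 2 and the simplices of K are:

  0-simplices (10): a, b, c, d, e, f, g, h, i, j
  1-simplices (30): ab, ac, ad, ae, ag, ai, be, bf, bg, bh, bi, cd, ce, ch, ci, cj, de, dg, dh, dj, eh, ej, fg, fi, fj, gh, gi, gj, hi, ij
  2-simplices (20): abe, abg, acd, aci, ade, agi, beh, bfg, bfi, bhi, cdh, ceh, cej, cij, dej, dgh, dgj, fgj, fij, ghi

Hence C_0 ≅ Z^10, C_1 ≅ Z^30, C_2 ≅ Z^20.

∂_1: C_1 → C_0 sends each edge [p,q] (with p < q) to q − p. For instance
  ∂bf = f − b.
The resulting 10×30 matrix has rank 9, and its Smith normal form has invariant factors (1,1,1,1,1,1,1,1,1).

The boundary map ∂_2: C_2 → C_1 sends each 2-simplex [p,q,r] to [q,r] − [p,r] + [p,q]. For instance
  ∂abg = bg − ag + ab,
  ∂bfi = fi − bi + bf.
The 30×20 boundary matrix has rank 20 and Smith normal form diag(1,1,1,1,1,1,1,1,1,1,1,1,1,1,1,1,1,1,1,2).

Now H_k = ker ∂_k / im ∂_{k+1}, so:

  H_0: rank C_0 − rank ∂_1 = 10 − 9 = 1, and the invariant factors of ∂_1 are all 1, so H_0 = Z.
  H_1: rank ker ∂_1 − rank ∂_2 = (30 − 9) − 20 = 1, and ∂_2 has invariant factor 2 > 1, so H_1 = Z ⊕ Z_2.
  H_2: rank ker ∂_2 − rank ∂_3 = (20 − 20) − 0 = 0, and there is no ∂_3, so H_2 = 0.

As a check, the Euler characteristic is 10 − 30 + 20 = 0, which agrees with 1 − 1 + 0 = 0.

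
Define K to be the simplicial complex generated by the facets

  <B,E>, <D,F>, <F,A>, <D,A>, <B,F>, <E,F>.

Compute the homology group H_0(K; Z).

H_0 ≅ Z.

Order the vertices as A < B < D < E < F. Listing each simplex with vertices in this order, K has dimension 1 with simplices:

  0-simplices (5): A, B, D, E, F
  1-simplices (6): AD, AF, BE, BF, DF, EF

giving chain groups C_0 ≅ Z^5, C_1 ≅ Z^6.

The boundary map ∂_1: C_1 → C_0 sends each edge [p,q] (with p < q) to q − p. For instance
  ∂AD = D − A.
The resulting 5×6 matrix has rank 4, and its Smith normal form has invariant factors (1,1,1,1).

Reading off H_k = ker ∂_k / im ∂_{k+1}:

  H_0: rank C_0 − rank ∂_1 = 5 − 4 = 1, and the invariant factors of ∂_1 are all 1, so H_0 = Z.

(K is a triangulation of a wedge of 2 circles.)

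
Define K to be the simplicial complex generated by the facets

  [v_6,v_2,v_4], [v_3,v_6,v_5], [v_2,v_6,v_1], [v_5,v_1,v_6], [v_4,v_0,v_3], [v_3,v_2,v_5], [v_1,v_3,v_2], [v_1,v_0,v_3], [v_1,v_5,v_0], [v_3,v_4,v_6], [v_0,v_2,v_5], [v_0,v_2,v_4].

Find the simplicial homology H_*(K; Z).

Order the vertices as v_0 < v_1 < v_2 < v_3 < v_4 < v_5 < v_6. Listing each simplex with vertices in this order, K has dimension 2 with simplices:

  0-simplices (7): [v_0], [v_1], [v_2], [v_3], [v_4], [v_5], [v_6]
  1-simplices (18): (18 of them)
  2-simplices (12): (12 of them)

so the chain groups are C_0 ≅ Z^7, C_1 ≅ Z^18, C_2 ≅ Z^12.

The boundary map ∂_1: C_1 → C_0 is given by ∂[p,q] = [q] − [p]. For instance
  ∂[v_0,v_2] = [v_2] − [v_0].
As a 7×18 matrix over Z this has rank 6, with invariant factors (1,1,1,1,1,1).

∂_2: C_2 → C_1 acts by ∂[p,q,r] = [q,r] − [p,r] + [p,q]. For instance
  ∂[v_1,v_2,v_3] = [v_2,v_3] − [v_1,v_3] + [v_1,v_2],
  ∂[v_0,v_1,v_3] = [v_1,v_3] − [v_0,v_3] + [v_0,v_1].
The 18×12 boundary matrix has rank 12 and Smith normal form diag(1,1,1,1,1,1,1,1,1,1,1,2).

From H_k ≅ ker(∂_k) / im(∂_{k+1}) we obtain:

  H_0: rank C_0 − rank ∂_1 = 7 − 6 = 1, and the invariant factors of ∂_1 are all 1, so H_0 ≅ Z.
  H_1: rank ker ∂_1 − rank ∂_2 = (18 − 6) − 12 = 0, and ∂_2 has invariant factor 2 > 1, so H_1 ≅ Z/2.
  H_2: rank ker ∂_2 − rank ∂_3 = (12 − 12) − 0 = 0, and there is no ∂_3, so H_2 ≅ 0.

(K is a triangulation of the real projective plane RP^2.)

H_0 = Z,  H_1 = Z/2,  H_2 = 0.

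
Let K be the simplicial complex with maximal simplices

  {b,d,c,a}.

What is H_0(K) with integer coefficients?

H_0 ≅ Z.

Order the vertices as a < b < c < d. Listing each simplex with vertices in this order, K has dimension 3 with simplices:

  0-simplices (4): a, b, c, d
  1-simplices (6): ab, ac, ad, bc, bd, cd
  2-simplices (4): abc, abd, acd, bcd
  3-simplices (1): abcd

Hence C_0 ≅ Z^4, C_1 ≅ Z^6, C_2 ≅ Z^4, C_3 ≅ Z^1.

The boundary map ∂_1: C_1 → C_0 maps an edge to its endpoints' difference, ∂[p,q] = q − p.
The resulting 4×6 matrix has rank 3, and its Smith normal form has invariant factors (1,1,1).

Boundary ∂_2: C_2 → C_1 acts by ∂[p,q,r] = [q,r] − [p,r] + [p,q]. For instance
  ∂abc = bc − ac + ab,
  ∂bcd = cd − bd + bc.
As a 6×4 matrix over Z this has rank 3, with invariant factors (1,1,1).

Boundary ∂_3: C_3 → C_2 sends each 3-simplex σ to the alternating sum Σ_i (−1)^i (σ with its i-th vertex removed). For instance
  ∂abcd = bcd − acd + abd − abc.
The 4×1 boundary matrix has rank 1 and Smith normal form diag(1).

From H_k ≅ ker(∂_k) / im(∂_{k+1}) we obtain:

  H_0: rank C_0 − rank ∂_1 = 4 − 3 = 1, and the invariant factors of ∂_1 are all 1, so H_0 = Z.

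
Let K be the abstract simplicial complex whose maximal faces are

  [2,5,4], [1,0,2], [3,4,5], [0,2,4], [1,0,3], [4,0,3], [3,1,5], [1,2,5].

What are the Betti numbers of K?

Take the total order 0 < 1 < 2 < 3 < 4 < 5 on the vertex set. Then K (dimension 2) consists of the simplices:

  0-simplices (6): [0], [1], [2], [3], [4], [5]
  1-simplices (12): [0,1], [0,2], [0,3], [0,4], [1,2], [1,3], [1,5], [2,4], [2,5], [3,4], [3,5], [4,5]
  2-simplices (8): [0,1,2], [0,1,3], [0,2,4], [0,3,4], [1,2,5], [1,3,5], [2,4,5], [3,4,5]

giving chain groups C_0 ≅ Z^6, C_1 ≅ Z^12, C_2 ≅ Z^8.

Boundary ∂_1: C_1 → C_0 is given by ∂[p,q] = [q] − [p]. For instance
  ∂[4,5] = [5] − [4].
As a 6×12 matrix over Z this has rank 5, with invariant factors (1,1,1,1,1).

The boundary map ∂_2: C_2 → C_1 maps a triangle to the signed sum of its edges. For instance
  ∂[2,4,5] = [4,5] − [2,5] + [2,4],
  ∂[0,1,3] = [1,3] − [0,3] + [0,1].
This gives a 12×8 integer matrix of rank 7; reducing to Smith normal form yields diagonal entries (1,1,1,1,1,1,1).

From H_k ≅ ker(∂_k) / im(∂_{k+1}) we obtain:

  H_0: rank C_0 − rank ∂_1 = 6 − 5 = 1, and the invariant factors of ∂_1 are all 1, so H_0 = Z.
  H_1: rank ker ∂_1 − rank ∂_2 = (12 − 5) − 7 = 0, and the invariant factors of ∂_2 are all 1, so H_1 = 0.
  H_2: rank ker ∂_2 − rank ∂_3 = (8 − 7) − 0 = 1, and there is no ∂_3, so H_2 = Z.

(K is a triangulation of the 2-sphere S^2.)

Hence the Betti numbers are b_0 = 1, b_1 = 0, b_2 = 1.

b_0 = 1, b_1 = 0, b_2 = 1.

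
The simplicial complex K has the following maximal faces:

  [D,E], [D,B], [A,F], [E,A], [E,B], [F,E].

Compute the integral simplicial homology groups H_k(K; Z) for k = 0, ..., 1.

H_0 ≅ Z,  H_1 ≅ Z^2.

Fix the vertex order A < B < D < E < F and write every simplex with vertices in increasing order. Then dim K = 1 and the simplices of K are:

  0-simplices (5): A, B, D, E, F
  1-simplices (6): AE, AF, BD, BE, DE, EF

Hence C_0 ≅ Z^5, C_1 ≅ Z^6.

The boundary map ∂_1: C_1 → C_0 maps an edge to its endpoints' difference, ∂[p,q] = q − p.
The resulting 5×6 matrix has rank 4, and its Smith normal form has invariant factors (1,1,1,1).

Computing H_k = (kernel of ∂_k) / (image of ∂_{k+1}):

  H_0: rank C_0 − rank ∂_1 = 5 − 4 = 1, and the invariant factors of ∂_1 are all 1, so H_0 = Z.
  H_1: rank ker ∂_1 − rank ∂_2 = (6 − 4) − 0 = 2, and there is no ∂_2, so H_1 = Z^2.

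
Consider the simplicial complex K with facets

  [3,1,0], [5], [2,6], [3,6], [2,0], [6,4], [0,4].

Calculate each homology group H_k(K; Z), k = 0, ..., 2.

H_0 = Z^2,  H_1 = Z^2,  H_2 = 0.

Take the total order 0 < 1 < 2 < 3 < 4 < 5 < 6 on the vertex set. Then K (dimension 2) consists of the simplices:

  0-simplices (7): [0], [1], [2], [3], [4], [5], [6]
  1-simplices (8): [0,1], [0,2], [0,3], [0,4], [1,3], [2,6], [3,6], [4,6]
  2-simplices (1): [0,1,3]

Hence C_0 ≅ Z^7, C_1 ≅ Z^8, C_2 ≅ Z^1.

The boundary map ∂_1: C_1 → C_0 maps an edge to its endpoints' difference, ∂[p,q] = q − p. For instance
  ∂[1,3] = [3] − [1].
The 7×8 boundary matrix has rank 5 and Smith normal form diag(1,1,1,1,1).

The boundary map ∂_2: C_2 → C_1 acts by ∂[p,q,r] = [q,r] − [p,r] + [p,q]. For instance
  ∂[0,1,3] = [1,3] − [0,3] + [0,1].
This gives a 8×1 integer matrix of rank 1; reducing to Smith normal form yields diagonal entries (1).

Now H_k = ker ∂_k / im ∂_{k+1}, so:

  H_0: rank C_0 − rank ∂_1 = 7 − 5 = 2, and the invariant factors of ∂_1 are all 1, so H_0 ≅ Z^2.
  H_1: rank ker ∂_1 − rank ∂_2 = (8 − 5) − 1 = 2, and the invariant factors of ∂_2 are all 1, so H_1 ≅ Z^2.
  H_2: rank ker ∂_2 − rank ∂_3 = (1 − 1) − 0 = 0, and there is no ∂_3, so H_2 ≅ 0.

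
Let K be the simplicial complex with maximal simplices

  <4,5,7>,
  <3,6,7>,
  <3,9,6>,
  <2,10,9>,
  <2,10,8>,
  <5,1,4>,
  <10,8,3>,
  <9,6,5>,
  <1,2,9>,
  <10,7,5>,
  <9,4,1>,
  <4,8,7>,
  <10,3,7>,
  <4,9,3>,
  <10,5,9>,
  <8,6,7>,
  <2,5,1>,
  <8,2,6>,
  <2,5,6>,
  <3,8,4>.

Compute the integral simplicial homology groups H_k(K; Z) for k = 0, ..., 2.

We work with the vertex ordering 1 < 2 < 3 < 4 < 5 < 6 < 7 < 8 < 9 < 10. The simplices of K, each written with vertices in increasing order, are:

  0-simplices (10): [1], [2], [3], [4], [5], [6], [7], [8], [9], [10]
  1-simplices (30): (30 of them)
  2-simplices (20): (20 of them)

so the chain groups are C_0 ≅ Z^10, C_1 ≅ Z^30, C_2 ≅ Z^20.

Boundary ∂_1: C_1 → C_0 is given by ∂[p,q] = [q] − [p]. For instance
  ∂[2,8] = [8] − [2].
The 10×30 boundary matrix has rank 9 and Smith normal form diag(1,1,1,1,1,1,1,1,1).

∂_2: C_2 → C_1 maps a triangle to the signed sum of its edges. For instance
  ∂[2,9,10] = [9,10] − [2,10] + [2,9],
  ∂[5,7,10] = [7,10] − [5,10] + [5,7].
This gives a 30×20 integer matrix of rank 20; reducing to Smith normal form yields diagonal entries (1,1,1,1,1,1,1,1,1,1,1,1,1,1,1,1,1,1,1,2).

From H_k ≅ ker(∂_k) / im(∂_{k+1}) we obtain:

  H_0: rank C_0 − rank ∂_1 = 10 − 9 = 1, and the invariant factors of ∂_1 are all 1, so H_0 = Z.
  H_1: rank ker ∂_1 − rank ∂_2 = (30 − 9) − 20 = 1, and ∂_2 has invariant factor 2 > 1, so H_1 = Z ⊕ Z/2Z.
  H_2: rank ker ∂_2 − rank ∂_3 = (20 − 20) − 0 = 0, and there is no ∂_3, so H_2 = 0.

(K is a triangulation of the Klein bottle.)

H_0 ≅ Z,  H_1 ≅ Z ⊕ Z/2Z,  H_2 = 0.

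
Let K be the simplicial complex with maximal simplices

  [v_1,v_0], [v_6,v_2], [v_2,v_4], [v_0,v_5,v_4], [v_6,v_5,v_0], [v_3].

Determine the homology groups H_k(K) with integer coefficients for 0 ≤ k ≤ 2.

Order the vertices as v_0 < v_1 < v_2 < v_3 < v_4 < v_5 < v_6. Listing each simplex with vertices in this order, K has dimension 2 with simplices:

  0-simplices (7): [v_0], [v_1], [v_2], [v_3], [v_4], [v_5], [v_6]
  1-simplices (8): [v_0,v_1], [v_0,v_4], [v_0,v_5], [v_0,v_6], [v_2,v_4], [v_2,v_6], [v_4,v_5], [v_5,v_6]
  2-simplices (2): [v_0,v_4,v_5], [v_0,v_5,v_6]

so the chain groups are C_0 ≅ Z^7, C_1 ≅ Z^8, C_2 ≅ Z^2.

The boundary map ∂_1: C_1 → C_0 sends each edge [p,q] (with p < q) to q − p.
The 7×8 boundary matrix has rank 5 and Smith normal form diag(1,1,1,1,1).

Boundary ∂_2: C_2 → C_1 maps a triangle to the signed sum of its edges. For instance
  ∂[v_0,v_5,v_6] = [v_5,v_6] − [v_0,v_6] + [v_0,v_5],
  ∂[v_0,v_4,v_5] = [v_4,v_5] − [v_0,v_5] + [v_0,v_4].
This gives a 8×2 integer matrix of rank 2; reducing to Smith normal form yields diagonal entries (1,1).

Reading off H_k = ker ∂_k / im ∂_{k+1}:

  H_0: rank C_0 − rank ∂_1 = 7 − 5 = 2, and the invariant factors of ∂_1 are all 1, so H_0 = Z^2.
  H_1: rank ker ∂_1 − rank ∂_2 = (8 − 5) − 2 = 1, and the invariant factors of ∂_2 are all 1, so H_1 = Z.
  H_2: rank ker ∂_2 − rank ∂_3 = (2 − 2) − 0 = 0, and there is no ∂_3, so H_2 = 0.

H_0 = Z^2,  H_1 = Z,  H_2 = 0.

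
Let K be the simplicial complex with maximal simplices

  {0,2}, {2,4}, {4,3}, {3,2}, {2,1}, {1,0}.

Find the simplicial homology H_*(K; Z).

H_0 = Z,  H_1 = Z^2.

Order the vertices as 0 < 1 < 2 < 3 < 4. Listing each simplex with vertices in this order, K has dimension 1 with simplices:

  0-simplices (5): [0], [1], [2], [3], [4]
  1-simplices (6): [0,1], [0,2], [1,2], [2,3], [2,4], [3,4]

Hence C_0 ≅ Z^5, C_1 ≅ Z^6.

The boundary map ∂_1: C_1 → C_0 maps an edge to its endpoints' difference, ∂[p,q] = q − p. For instance
  ∂[1,2] = [2] − [1].
The resulting 5×6 matrix has rank 4, and its Smith normal form has invariant factors (1,1,1,1).

Computing H_k = (kernel of ∂_k) / (image of ∂_{k+1}):

  H_0: rank C_0 − rank ∂_1 = 5 − 4 = 1, and the invariant factors of ∂_1 are all 1, so H_0 ≅ Z.
  H_1: rank ker ∂_1 − rank ∂_2 = (6 − 4) − 0 = 2, and there is no ∂_2, so H_1 ≅ Z^2.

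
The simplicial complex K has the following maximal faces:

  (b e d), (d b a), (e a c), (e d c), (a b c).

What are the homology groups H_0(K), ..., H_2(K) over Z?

Order the vertices as a < b < c < d < e. Listing each simplex with vertices in this order, K has dimension 2 with simplices:

  0-simplices (5): a, b, c, d, e
  1-simplices (10): ab, ac, ad, ae, bc, bd, be, cd, ce, de
  2-simplices (5): abc, abd, ace, bde, cde

Hence C_0 ≅ Z^5, C_1 ≅ Z^10, C_2 ≅ Z^5.

∂_1: C_1 → C_0 sends each edge [p,q] (with p < q) to q − p. For instance
  ∂bd = d − b.
This gives a 5×10 integer matrix of rank 4; reducing to Smith normal form yields diagonal entries (1,1,1,1).

The boundary map ∂_2: C_2 → C_1 acts by ∂[p,q,r] = [q,r] − [p,r] + [p,q]. For instance
  ∂cde = de − ce + cd,
  ∂abc = bc − ac + ab.
As a 10×5 matrix over Z this has rank 5, with invariant factors (1,1,1,1,1).

Computing H_k = (kernel of ∂_k) / (image of ∂_{k+1}):

  H_0: rank C_0 − rank ∂_1 = 5 − 4 = 1, and the invariant factors of ∂_1 are all 1, so H_0 = Z.
  H_1: rank ker ∂_1 − rank ∂_2 = (10 − 4) − 5 = 1, and the invariant factors of ∂_2 are all 1, so H_1 = Z.
  H_2: rank ker ∂_2 − rank ∂_3 = (5 − 5) − 0 = 0, and there is no ∂_3, so H_2 = 0.

As a check, the Euler characteristic is 5 − 10 + 5 = 0, which agrees with 1 − 1 + 0 = 0.
(K is a triangulation of the Möbius band.)

H_0 ≅ Z,  H_1 ≅ Z,  H_2 = 0.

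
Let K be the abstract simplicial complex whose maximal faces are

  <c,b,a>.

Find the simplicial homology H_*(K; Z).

We work with the vertex ordering a < b < c. The simplices of K, each written with vertices in increasing order, are:

  0-simplices (3): a, b, c
  1-simplices (3): ab, ac, bc
  2-simplices (1): abc

Hence C_0 ≅ Z^3, C_1 ≅ Z^3, C_2 ≅ Z^1.

∂_1: C_1 → C_0 sends each edge [p,q] (with p < q) to q − p. For instance
  ∂ac = c − a.
As a 3×3 matrix over Z this has rank 2, with invariant factors (1,1).

Boundary ∂_2: C_2 → C_1 maps a triangle to the signed sum of its edges. For instance
  ∂abc = bc − ac + ab.
The resulting 3×1 matrix has rank 1, and its Smith normal form has invariant factors (1).

From H_k ≅ ker(∂_k) / im(∂_{k+1}) we obtain:

  H_0: rank C_0 − rank ∂_1 = 3 − 2 = 1, and the invariant factors of ∂_1 are all 1, so H_0 = Z.
  H_1: rank ker ∂_1 − rank ∂_2 = (3 − 2) − 1 = 0, and the invariant factors of ∂_2 are all 1, so H_1 = 0.
  H_2: rank ker ∂_2 − rank ∂_3 = (1 − 1) − 0 = 0, and there is no ∂_3, so H_2 = 0.

As a check, the Euler characteristic is 3 − 3 + 1 = 1, which agrees with 1 − 0 + 0 = 1.

H_0 ≅ Z,  H_1 = 0,  H_2 = 0.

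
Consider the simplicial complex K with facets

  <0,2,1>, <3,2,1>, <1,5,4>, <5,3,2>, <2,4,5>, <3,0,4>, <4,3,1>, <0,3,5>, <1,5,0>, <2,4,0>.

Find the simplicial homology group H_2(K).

H_2 ≅ 0.

Fix the vertex order 0 < 1 < 2 < 3 < 4 < 5 and write every simplex with vertices in increasing order. Then dim K = 2 and the simplices of K are:

  0-simplices (6): [0], [1], [2], [3], [4], [5]
  1-simplices (15): [0,1], [0,2], [0,3], [0,4], [0,5], [1,2], [1,3], [1,4], [1,5], [2,3], [2,4], [2,5], [3,4], [3,5], [4,5]
  2-simplices (10): [0,1,2], [0,1,5], [0,2,4], [0,3,4], [0,3,5], [1,2,3], [1,3,4], [1,4,5], [2,3,5], [2,4,5]

Hence C_0 ≅ Z^6, C_1 ≅ Z^15, C_2 ≅ Z^10.

Boundary ∂_1: C_1 → C_0 maps an edge to its endpoints' difference, ∂[p,q] = q − p.
The 6×15 boundary matrix has rank 5 and Smith normal form diag(1,1,1,1,1).

Boundary ∂_2: C_2 → C_1 maps a triangle to the signed sum of its edges. For instance
  ∂[0,2,4] = [2,4] − [0,4] + [0,2],
  ∂[0,1,2] = [1,2] − [0,2] + [0,1].
The resulting 15×10 matrix has rank 10, and its Smith normal form has invariant factors (1,1,1,1,1,1,1,1,1,2).

Reading off H_k = ker ∂_k / im ∂_{k+1}:

  H_2: rank ker ∂_2 − rank ∂_3 = (10 − 10) − 0 = 0, and there is no ∂_3, so H_2 ≅ 0.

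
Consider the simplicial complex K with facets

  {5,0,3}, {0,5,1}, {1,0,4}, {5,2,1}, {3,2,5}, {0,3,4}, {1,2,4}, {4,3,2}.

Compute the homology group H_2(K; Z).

H_2 ≅ Z.

K has 6 vertices, 12 edges, 8 triangles.
rank ∂_2 = 7, rank ∂_3 = 0 ⇒ b_2 = 8 − 7 − 0 = 1. So H_2 = Z.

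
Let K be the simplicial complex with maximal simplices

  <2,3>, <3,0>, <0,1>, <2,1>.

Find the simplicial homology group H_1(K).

K has 4 vertices, 4 edges.
rank ∂_1 = 3, rank ∂_2 = 0 ⇒ b_1 = 4 − 3 − 0 = 1. So H_1 = Z.

H_1 = Z.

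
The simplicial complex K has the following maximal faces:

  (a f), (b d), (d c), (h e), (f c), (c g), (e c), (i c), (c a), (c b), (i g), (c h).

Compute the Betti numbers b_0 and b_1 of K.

b_0 = 1, b_1 = 4.

We work with the vertex ordering a < b < c < d < e < f < g < h < i. The simplices of K, each written with vertices in increasing order, are:

  0-simplices (9): a, b, c, d, e, f, g, h, i
  1-simplices (12): ac, af, bc, bd, cd, ce, cf, cg, ch, ci, eh, gi

Hence C_0 ≅ Z^9, C_1 ≅ Z^12.

The boundary map ∂_1: C_1 → C_0 maps an edge to its endpoints' difference, ∂[p,q] = q − p. For instance
  ∂af = f − a.
This gives a 9×12 integer matrix of rank 8; reducing to Smith normal form yields diagonal entries (1,1,1,1,1,1,1,1).

Reading off H_k = ker ∂_k / im ∂_{k+1}:

  H_0: rank C_0 − rank ∂_1 = 9 − 8 = 1, and the invariant factors of ∂_1 are all 1, so H_0 = Z.
  H_1: rank ker ∂_1 − rank ∂_2 = (12 − 8) − 0 = 4, and there is no ∂_2, so H_1 = Z^4.

Hence the Betti numbers are b_0 = 1, b_1 = 4.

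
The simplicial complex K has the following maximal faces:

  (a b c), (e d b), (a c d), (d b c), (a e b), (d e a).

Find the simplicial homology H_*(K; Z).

K has 5 vertices, 9 edges, 6 triangles.
rank ∂_0 = 0, rank ∂_1 = 4 ⇒ b_0 = 5 − 0 − 4 = 1; all invariant factors of ∂_1 are 1 so no torsion. So H_0 ≅ Z.
rank ∂_1 = 4, rank ∂_2 = 5 ⇒ b_1 = 9 − 4 − 5 = 0; all invariant factors of ∂_2 are 1 so no torsion. So H_1 ≅ 0.
rank ∂_2 = 5, rank ∂_3 = 0 ⇒ b_2 = 6 − 5 − 0 = 1. So H_2 ≅ Z.

H_0 = Z,  H_1 = 0,  H_2 = Z.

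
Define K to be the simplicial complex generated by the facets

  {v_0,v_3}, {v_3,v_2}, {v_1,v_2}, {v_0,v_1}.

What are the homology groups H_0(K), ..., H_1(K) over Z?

H_0 ≅ Z,  H_1 ≅ Z.

K has 4 vertices, 4 edges.
rank ∂_0 = 0, rank ∂_1 = 3 ⇒ b_0 = 4 − 0 − 3 = 1; all invariant factors of ∂_1 are 1 so no torsion. So H_0 = Z.
rank ∂_1 = 3, rank ∂_2 = 0 ⇒ b_1 = 4 − 3 − 0 = 1. So H_1 = Z.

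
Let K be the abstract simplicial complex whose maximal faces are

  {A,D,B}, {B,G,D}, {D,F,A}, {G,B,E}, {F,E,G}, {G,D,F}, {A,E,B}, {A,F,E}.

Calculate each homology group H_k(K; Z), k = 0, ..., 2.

We work with the vertex ordering A < B < D < E < F < G. The simplices of K, each written with vertices in increasing order, are:

  0-simplices (6): A, B, D, E, F, G
  1-simplices (12): AB, AD, AE, AF, BD, BE, BG, DF, DG, EF, EG, FG
  2-simplices (8): ABD, ABE, ADF, AEF, BDG, BEG, DFG, EFG

Hence C_0 ≅ Z^6, C_1 ≅ Z^12, C_2 ≅ Z^8.

Boundary ∂_1: C_1 → C_0 sends each edge [p,q] (with p < q) to q − p. For instance
  ∂DG = G − D.
The resulting 6×12 matrix has rank 5, and its Smith normal form has invariant factors (1,1,1,1,1).

The boundary map ∂_2: C_2 → C_1 sends each 2-simplex [p,q,r] to [q,r] − [p,r] + [p,q]. For instance
  ∂BDG = DG − BG + BD,
  ∂ADF = DF − AF + AD.
The 12×8 boundary matrix has rank 7 and Smith normal form diag(1,1,1,1,1,1,1).

Reading off H_k = ker ∂_k / im ∂_{k+1}:

  H_0: rank C_0 − rank ∂_1 = 6 − 5 = 1, and the invariant factors of ∂_1 are all 1, so H_0 ≅ Z.
  H_1: rank ker ∂_1 − rank ∂_2 = (12 − 5) − 7 = 0, and the invariant factors of ∂_2 are all 1, so H_1 ≅ 0.
  H_2: rank ker ∂_2 − rank ∂_3 = (8 − 7) − 0 = 1, and there is no ∂_3, so H_2 ≅ Z.

(K is a triangulation of the 2-sphere S^2.)

H_0 ≅ Z,  H_1 = 0,  H_2 ≅ Z.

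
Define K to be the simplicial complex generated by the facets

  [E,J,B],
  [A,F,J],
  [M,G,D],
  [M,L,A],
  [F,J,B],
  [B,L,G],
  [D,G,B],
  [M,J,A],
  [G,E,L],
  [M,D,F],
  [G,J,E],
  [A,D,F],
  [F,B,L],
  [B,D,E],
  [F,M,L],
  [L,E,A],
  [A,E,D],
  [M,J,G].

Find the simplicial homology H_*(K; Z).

H_0 ≅ Z,  H_1 ≅ Z ⊕ Z/2,  H_2 = 0.

Fix the vertex order A < B < D < E < F < G < J < L < M and write every simplex with vertices in increasing order. Then dim K = 2 and the simplices of K are:

  0-simplices (9): A, B, D, E, F, G, J, L, M
  1-simplices (27): AD, AE, AF, AJ, AL, AM, BD, BE, BF, BG, BJ, BL, DE, DF, DG, DM, EG, EJ, EL, FJ, FL, FM, GJ, GL, GM, JM, LM
  2-simplices (18): ADE, ADF, AEL, AFJ, AJM, ALM, BDE, BDG, BEJ, BFJ, BFL, BGL, DFM, DGM, EGJ, EGL, FLM, GJM

so the chain groups are C_0 ≅ Z^9, C_1 ≅ Z^27, C_2 ≅ Z^18.

∂_1: C_1 → C_0 sends each edge [p,q] (with p < q) to q − p. For instance
  ∂BG = G − B.
As a 9×27 matrix over Z this has rank 8, with invariant factors (1,1,1,1,1,1,1,1).

∂_2: C_2 → C_1 acts by ∂[p,q,r] = [q,r] − [p,r] + [p,q]. For instance
  ∂BEJ = EJ − BJ + BE,
  ∂BDE = DE − BE + BD.
The resulting 27×18 matrix has rank 18, and its Smith normal form has invariant factors (1,1,1,1,1,1,1,1,1,1,1,1,1,1,1,1,1,2).

From H_k ≅ ker(∂_k) / im(∂_{k+1}) we obtain:

  H_0: rank C_0 − rank ∂_1 = 9 − 8 = 1, and the invariant factors of ∂_1 are all 1, so H_0 = Z.
  H_1: rank ker ∂_1 − rank ∂_2 = (27 − 8) − 18 = 1, and ∂_2 has invariant factor 2 > 1, so H_1 = Z ⊕ Z/2.
  H_2: rank ker ∂_2 − rank ∂_3 = (18 − 18) − 0 = 0, and there is no ∂_3, so H_2 = 0.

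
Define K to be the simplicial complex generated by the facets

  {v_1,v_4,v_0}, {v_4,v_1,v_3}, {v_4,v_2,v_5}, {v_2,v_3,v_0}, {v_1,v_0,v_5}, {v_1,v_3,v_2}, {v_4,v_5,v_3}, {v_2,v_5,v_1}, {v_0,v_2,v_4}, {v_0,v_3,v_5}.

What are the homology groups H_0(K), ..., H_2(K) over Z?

Order the vertices as v_0 < v_1 < v_2 < v_3 < v_4 < v_5. Listing each simplex with vertices in this order, K has dimension 2 with simplices:

  0-simplices (6): [v_0], [v_1], [v_2], [v_3], [v_4], [v_5]
  1-simplices (15): (15 of them)
  2-simplices (10): [v_0,v_1,v_4], [v_0,v_1,v_5], [v_0,v_2,v_3], [v_0,v_2,v_4], [v_0,v_3,v_5], [v_1,v_2,v_3], [v_1,v_2,v_5], [v_1,v_3,v_4], [v_2,v_4,v_5], [v_3,v_4,v_5]

Hence C_0 ≅ Z^6, C_1 ≅ Z^15, C_2 ≅ Z^10.

∂_1: C_1 → C_0 is given by ∂[p,q] = [q] − [p]. For instance
  ∂[v_2,v_3] = [v_3] − [v_2].
The resulting 6×15 matrix has rank 5, and its Smith normal form has invariant factors (1,1,1,1,1).

The boundary map ∂_2: C_2 → C_1 acts by ∂[p,q,r] = [q,r] − [p,r] + [p,q]. For instance
  ∂[v_2,v_4,v_5] = [v_4,v_5] − [v_2,v_5] + [v_2,v_4],
  ∂[v_0,v_2,v_3] = [v_2,v_3] − [v_0,v_3] + [v_0,v_2].
The 15×10 boundary matrix has rank 10 and Smith normal form diag(1,1,1,1,1,1,1,1,1,2).

Computing H_k = (kernel of ∂_k) / (image of ∂_{k+1}):

  H_0: rank C_0 − rank ∂_1 = 6 − 5 = 1, and the invariant factors of ∂_1 are all 1, so H_0 ≅ Z.
  H_1: rank ker ∂_1 − rank ∂_2 = (15 − 5) − 10 = 0, and ∂_2 has invariant factor 2 > 1, so H_1 ≅ Z/2.
  H_2: rank ker ∂_2 − rank ∂_3 = (10 − 10) − 0 = 0, and there is no ∂_3, so H_2 ≅ 0.

(K is a triangulation of the real projective plane RP^2.)

H_0 ≅ Z,  H_1 ≅ Z/2,  H_2 = 0.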